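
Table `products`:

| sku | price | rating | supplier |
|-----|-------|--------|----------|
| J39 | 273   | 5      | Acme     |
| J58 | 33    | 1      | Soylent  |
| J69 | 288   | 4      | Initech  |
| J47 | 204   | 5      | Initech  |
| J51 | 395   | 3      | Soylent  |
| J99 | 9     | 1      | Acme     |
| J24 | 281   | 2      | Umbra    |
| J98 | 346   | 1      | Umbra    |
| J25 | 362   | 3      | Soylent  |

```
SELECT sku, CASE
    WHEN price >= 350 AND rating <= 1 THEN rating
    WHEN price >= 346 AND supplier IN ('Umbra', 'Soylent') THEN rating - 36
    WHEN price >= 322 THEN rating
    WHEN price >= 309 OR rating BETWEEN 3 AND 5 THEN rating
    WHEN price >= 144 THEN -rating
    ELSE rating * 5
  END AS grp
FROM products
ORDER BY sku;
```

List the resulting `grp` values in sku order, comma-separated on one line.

-2, -33, 5, 5, -33, 5, 4, -35, 5

sku=J24: price >= 144 → -2
sku=J25: price >= 346 AND supplier IN ('Umbra', 'Soylent') → -33
sku=J39: price >= 309 OR rating BETWEEN 3 AND 5 → 5
sku=J47: price >= 309 OR rating BETWEEN 3 AND 5 → 5
sku=J51: price >= 346 AND supplier IN ('Umbra', 'Soylent') → -33
sku=J58: ELSE → 5
sku=J69: price >= 309 OR rating BETWEEN 3 AND 5 → 4
sku=J98: price >= 346 AND supplier IN ('Umbra', 'Soylent') → -35
sku=J99: ELSE → 5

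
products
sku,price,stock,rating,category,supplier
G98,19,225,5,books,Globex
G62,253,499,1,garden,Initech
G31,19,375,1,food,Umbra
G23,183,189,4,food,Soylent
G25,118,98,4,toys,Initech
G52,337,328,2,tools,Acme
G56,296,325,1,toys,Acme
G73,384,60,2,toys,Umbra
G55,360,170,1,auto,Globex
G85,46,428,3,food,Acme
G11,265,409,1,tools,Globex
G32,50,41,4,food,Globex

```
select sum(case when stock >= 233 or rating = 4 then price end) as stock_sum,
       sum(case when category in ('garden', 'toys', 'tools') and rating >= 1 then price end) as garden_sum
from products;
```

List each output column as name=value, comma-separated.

stock_sum=1567, garden_sum=1653

[stock_sum: stock >= 233 or rating = 4]
sku=G98: ✗
sku=G62: ✓ → 253
sku=G31: ✓ → 19
sku=G23: ✓ → 183
sku=G25: ✓ → 118
sku=G52: ✓ → 337
sku=G56: ✓ → 296
sku=G73: ✗
sku=G55: ✗
sku=G85: ✓ → 46
sku=G11: ✓ → 265
sku=G32: ✓ → 50
stock_sum = 253 + 19 + 183 + 118 + 337 + 296 + 46 + 265 + 50 = 1567
—
[garden_sum: category in ('garden', 'toys', 'tools') and rating >= 1]
sku=G98: ✗
sku=G62: ✓ → 253
sku=G31: ✗
sku=G23: ✗
sku=G25: ✓ → 118
sku=G52: ✓ → 337
sku=G56: ✓ → 296
sku=G73: ✓ → 384
sku=G55: ✗
sku=G85: ✗
sku=G11: ✓ → 265
sku=G32: ✗
garden_sum = 253 + 118 + 337 + 296 + 384 + 265 = 1653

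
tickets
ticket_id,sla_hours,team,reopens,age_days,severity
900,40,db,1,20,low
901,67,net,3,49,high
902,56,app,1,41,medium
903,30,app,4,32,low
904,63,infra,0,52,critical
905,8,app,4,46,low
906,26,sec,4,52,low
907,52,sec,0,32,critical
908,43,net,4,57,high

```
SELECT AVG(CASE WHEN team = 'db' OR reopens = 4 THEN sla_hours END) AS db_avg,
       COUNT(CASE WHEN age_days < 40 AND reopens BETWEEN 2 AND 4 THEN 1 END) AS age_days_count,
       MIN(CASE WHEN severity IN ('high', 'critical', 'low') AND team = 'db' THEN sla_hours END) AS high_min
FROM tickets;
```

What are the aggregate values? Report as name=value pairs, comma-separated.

db_avg=29.4, age_days_count=1, high_min=40

[db_avg: team = 'db' OR reopens = 4]
ticket_id=900: ✓ → 40
ticket_id=901: ✗
ticket_id=902: ✗
ticket_id=903: ✓ → 30
ticket_id=904: ✗
ticket_id=905: ✓ → 8
ticket_id=906: ✓ → 26
ticket_id=907: ✗
ticket_id=908: ✓ → 43
db_avg = (40 + 30 + 8 + 26 + 43) / 5 = 29.4
—
[age_days_count: age_days < 40 AND reopens BETWEEN 2 AND 4]
ticket_id=900: ✗
ticket_id=901: ✗
ticket_id=902: ✗
ticket_id=903: ✓ → 1
ticket_id=904: ✗
ticket_id=905: ✗
ticket_id=906: ✗
ticket_id=907: ✗
ticket_id=908: ✗
age_days_count = COUNT(1) = 1
—
[high_min: severity IN ('high', 'critical', 'low') AND team = 'db']
ticket_id=900: ✓ → 40
ticket_id=901: ✗
ticket_id=902: ✗
ticket_id=903: ✗
ticket_id=904: ✗
ticket_id=905: ✗
ticket_id=906: ✗
ticket_id=907: ✗
ticket_id=908: ✗
high_min = MIN(40) = 40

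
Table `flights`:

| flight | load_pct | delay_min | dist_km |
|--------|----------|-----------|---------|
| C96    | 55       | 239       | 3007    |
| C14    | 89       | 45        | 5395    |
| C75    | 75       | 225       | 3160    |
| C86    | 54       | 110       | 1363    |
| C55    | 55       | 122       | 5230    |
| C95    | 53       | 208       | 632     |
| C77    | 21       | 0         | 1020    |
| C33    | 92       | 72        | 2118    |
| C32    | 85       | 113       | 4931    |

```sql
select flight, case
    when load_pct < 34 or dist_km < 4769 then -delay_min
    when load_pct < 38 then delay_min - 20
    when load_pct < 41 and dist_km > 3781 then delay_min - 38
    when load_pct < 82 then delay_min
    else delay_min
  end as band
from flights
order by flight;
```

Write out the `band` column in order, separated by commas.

45, 113, -72, 122, -225, 0, -110, -208, -239

flight=C14: ELSE → 45
flight=C32: ELSE → 113
flight=C33: load_pct < 34 or dist_km < 4769 → -72
flight=C55: load_pct < 82 → 122
flight=C75: load_pct < 34 or dist_km < 4769 → -225
flight=C77: load_pct < 34 or dist_km < 4769 → 0
flight=C86: load_pct < 34 or dist_km < 4769 → -110
flight=C95: load_pct < 34 or dist_km < 4769 → -208
flight=C96: load_pct < 34 or dist_km < 4769 → -239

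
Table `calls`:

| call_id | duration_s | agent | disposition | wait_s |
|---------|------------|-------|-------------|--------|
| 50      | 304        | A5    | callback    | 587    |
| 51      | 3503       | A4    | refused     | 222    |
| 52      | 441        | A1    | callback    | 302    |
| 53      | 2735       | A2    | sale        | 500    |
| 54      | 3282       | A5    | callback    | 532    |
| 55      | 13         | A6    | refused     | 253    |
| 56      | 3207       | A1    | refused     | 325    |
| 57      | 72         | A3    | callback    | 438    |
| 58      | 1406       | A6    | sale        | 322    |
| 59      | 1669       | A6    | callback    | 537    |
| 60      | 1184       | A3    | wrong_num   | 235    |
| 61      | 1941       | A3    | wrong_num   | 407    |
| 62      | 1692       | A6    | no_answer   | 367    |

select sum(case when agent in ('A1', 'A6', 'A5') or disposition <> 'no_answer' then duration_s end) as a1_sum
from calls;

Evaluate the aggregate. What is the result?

call_id=50: ✓ → 304
call_id=51: ✓ → 3503
call_id=52: ✓ → 441
call_id=53: ✓ → 2735
call_id=54: ✓ → 3282
call_id=55: ✓ → 13
call_id=56: ✓ → 3207
call_id=57: ✓ → 72
call_id=58: ✓ → 1406
call_id=59: ✓ → 1669
call_id=60: ✓ → 1184
call_id=61: ✓ → 1941
call_id=62: ✓ → 1692
a1_sum = 304 + 3503 + 441 + 2735 + 3282 + 13 + 3207 + 72 + 1406 + 1669 + 1184 + 1941 + 1692 = 21449

21449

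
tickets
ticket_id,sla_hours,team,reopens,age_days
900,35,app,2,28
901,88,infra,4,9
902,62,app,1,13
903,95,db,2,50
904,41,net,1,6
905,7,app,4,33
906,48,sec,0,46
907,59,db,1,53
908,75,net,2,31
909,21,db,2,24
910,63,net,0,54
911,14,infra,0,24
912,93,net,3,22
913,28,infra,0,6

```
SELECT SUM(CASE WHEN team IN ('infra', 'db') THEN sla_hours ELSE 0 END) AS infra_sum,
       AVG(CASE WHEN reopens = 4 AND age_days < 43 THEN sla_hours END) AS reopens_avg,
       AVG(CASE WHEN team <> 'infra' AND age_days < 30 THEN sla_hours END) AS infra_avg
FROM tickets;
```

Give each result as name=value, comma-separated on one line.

infra_sum=305, reopens_avg=47.5, infra_avg=50.4

[infra_sum: team IN ('infra', 'db')]
ticket_id=900: ✗
ticket_id=901: ✓ → 88
ticket_id=902: ✗
ticket_id=903: ✓ → 95
ticket_id=904: ✗
ticket_id=905: ✗
ticket_id=906: ✗
ticket_id=907: ✓ → 59
ticket_id=908: ✗
ticket_id=909: ✓ → 21
ticket_id=910: ✗
ticket_id=911: ✓ → 14
ticket_id=912: ✗
ticket_id=913: ✓ → 28
infra_sum = 88 + 95 + 59 + 21 + 14 + 28 = 305
—
[reopens_avg: reopens = 4 AND age_days < 43]
ticket_id=900: ✗
ticket_id=901: ✓ → 88
ticket_id=902: ✗
ticket_id=903: ✗
ticket_id=904: ✗
ticket_id=905: ✓ → 7
ticket_id=906: ✗
ticket_id=907: ✗
ticket_id=908: ✗
ticket_id=909: ✗
ticket_id=910: ✗
ticket_id=911: ✗
ticket_id=912: ✗
ticket_id=913: ✗
reopens_avg = (88 + 7) / 2 = 47.5
—
[infra_avg: team <> 'infra' AND age_days < 30]
ticket_id=900: ✓ → 35
ticket_id=901: ✗
ticket_id=902: ✓ → 62
ticket_id=903: ✗
ticket_id=904: ✓ → 41
ticket_id=905: ✗
ticket_id=906: ✗
ticket_id=907: ✗
ticket_id=908: ✗
ticket_id=909: ✓ → 21
ticket_id=910: ✗
ticket_id=911: ✗
ticket_id=912: ✓ → 93
ticket_id=913: ✗
infra_avg = (35 + 62 + 41 + 21 + 93) / 5 = 50.4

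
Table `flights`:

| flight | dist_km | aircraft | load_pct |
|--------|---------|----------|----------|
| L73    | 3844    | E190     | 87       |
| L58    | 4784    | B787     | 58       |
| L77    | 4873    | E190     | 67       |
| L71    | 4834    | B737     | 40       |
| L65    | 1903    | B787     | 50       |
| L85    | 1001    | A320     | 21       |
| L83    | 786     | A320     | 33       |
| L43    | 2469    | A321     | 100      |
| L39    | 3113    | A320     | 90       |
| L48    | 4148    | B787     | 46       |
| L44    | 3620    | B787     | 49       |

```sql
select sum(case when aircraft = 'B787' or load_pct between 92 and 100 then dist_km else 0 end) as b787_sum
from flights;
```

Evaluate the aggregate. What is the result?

16924

flight=L73: ✗
flight=L58: ✓ → 4784
flight=L77: ✗
flight=L71: ✗
flight=L65: ✓ → 1903
flight=L85: ✗
flight=L83: ✗
flight=L43: ✓ → 2469
flight=L39: ✗
flight=L48: ✓ → 4148
flight=L44: ✓ → 3620
b787_sum = 4784 + 1903 + 2469 + 4148 + 3620 = 16924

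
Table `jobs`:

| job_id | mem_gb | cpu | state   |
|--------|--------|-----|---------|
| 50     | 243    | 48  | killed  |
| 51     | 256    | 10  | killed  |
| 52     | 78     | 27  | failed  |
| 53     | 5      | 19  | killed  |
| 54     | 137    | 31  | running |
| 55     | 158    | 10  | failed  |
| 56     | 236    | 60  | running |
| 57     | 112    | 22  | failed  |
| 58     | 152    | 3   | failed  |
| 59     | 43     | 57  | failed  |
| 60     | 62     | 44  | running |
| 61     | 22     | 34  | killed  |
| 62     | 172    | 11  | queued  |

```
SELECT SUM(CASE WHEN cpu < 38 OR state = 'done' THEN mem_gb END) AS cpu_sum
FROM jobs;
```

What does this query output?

job_id=50: ✗
job_id=51: ✓ → 256
job_id=52: ✓ → 78
job_id=53: ✓ → 5
job_id=54: ✓ → 137
job_id=55: ✓ → 158
job_id=56: ✗
job_id=57: ✓ → 112
job_id=58: ✓ → 152
job_id=59: ✗
job_id=60: ✗
job_id=61: ✓ → 22
job_id=62: ✓ → 172
cpu_sum = 256 + 78 + 5 + 137 + 158 + 112 + 152 + 22 + 172 = 1092

1092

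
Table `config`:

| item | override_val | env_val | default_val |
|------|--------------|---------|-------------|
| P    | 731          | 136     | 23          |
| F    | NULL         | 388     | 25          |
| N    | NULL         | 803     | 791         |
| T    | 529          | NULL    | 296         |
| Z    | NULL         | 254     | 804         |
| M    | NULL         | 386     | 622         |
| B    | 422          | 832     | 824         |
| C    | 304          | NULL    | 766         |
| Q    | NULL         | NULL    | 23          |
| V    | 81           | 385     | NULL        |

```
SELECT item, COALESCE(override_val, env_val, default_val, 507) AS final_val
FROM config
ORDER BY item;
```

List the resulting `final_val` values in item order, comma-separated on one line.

item=B: override_val=422 → 422
item=C: override_val=304 → 304
item=F: override_val=NULL, env_val=388 → 388
item=M: override_val=NULL, env_val=386 → 386
item=N: override_val=NULL, env_val=803 → 803
item=P: override_val=731 → 731
item=Q: override_val=NULL, env_val=NULL, default_val=23 → 23
item=T: override_val=529 → 529
item=V: override_val=81 → 81
item=Z: override_val=NULL, env_val=254 → 254

422, 304, 388, 386, 803, 731, 23, 529, 81, 254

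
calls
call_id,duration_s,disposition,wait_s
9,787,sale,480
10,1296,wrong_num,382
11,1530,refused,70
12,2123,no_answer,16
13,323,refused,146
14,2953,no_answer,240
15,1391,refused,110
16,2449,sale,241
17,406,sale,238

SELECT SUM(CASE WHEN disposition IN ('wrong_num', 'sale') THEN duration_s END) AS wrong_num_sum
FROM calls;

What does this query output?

4938

call_id=9: ✓ → 787
call_id=10: ✓ → 1296
call_id=11: ✗
call_id=12: ✗
call_id=13: ✗
call_id=14: ✗
call_id=15: ✗
call_id=16: ✓ → 2449
call_id=17: ✓ → 406
wrong_num_sum = 787 + 1296 + 2449 + 406 = 4938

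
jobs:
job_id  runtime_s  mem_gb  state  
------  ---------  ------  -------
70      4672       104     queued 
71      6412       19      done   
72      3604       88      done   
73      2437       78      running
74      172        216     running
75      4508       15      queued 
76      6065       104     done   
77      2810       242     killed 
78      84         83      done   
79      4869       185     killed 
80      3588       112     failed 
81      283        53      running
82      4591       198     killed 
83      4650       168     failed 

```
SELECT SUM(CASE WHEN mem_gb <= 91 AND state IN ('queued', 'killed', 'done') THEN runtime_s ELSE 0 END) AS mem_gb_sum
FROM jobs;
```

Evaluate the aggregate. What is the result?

14608

job_id=70: ✗
job_id=71: ✓ → 6412
job_id=72: ✓ → 3604
job_id=73: ✗
job_id=74: ✗
job_id=75: ✓ → 4508
job_id=76: ✗
job_id=77: ✗
job_id=78: ✓ → 84
job_id=79: ✗
job_id=80: ✗
job_id=81: ✗
job_id=82: ✗
job_id=83: ✗
mem_gb_sum = 6412 + 3604 + 4508 + 84 = 14608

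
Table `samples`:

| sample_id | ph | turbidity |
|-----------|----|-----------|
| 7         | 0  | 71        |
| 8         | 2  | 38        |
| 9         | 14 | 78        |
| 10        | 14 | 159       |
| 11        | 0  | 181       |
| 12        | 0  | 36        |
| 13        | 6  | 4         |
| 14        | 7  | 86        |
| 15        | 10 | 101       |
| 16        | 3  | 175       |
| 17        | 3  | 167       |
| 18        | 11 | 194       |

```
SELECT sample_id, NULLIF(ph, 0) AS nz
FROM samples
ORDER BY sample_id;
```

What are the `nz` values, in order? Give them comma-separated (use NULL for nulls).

sample_id=7: ph=0 vs 0: equal → NULL
sample_id=8: ph=2 vs 0: differ → 2
sample_id=9: ph=14 vs 0: differ → 14
sample_id=10: ph=14 vs 0: differ → 14
sample_id=11: ph=0 vs 0: equal → NULL
sample_id=12: ph=0 vs 0: equal → NULL
sample_id=13: ph=6 vs 0: differ → 6
sample_id=14: ph=7 vs 0: differ → 7
sample_id=15: ph=10 vs 0: differ → 10
sample_id=16: ph=3 vs 0: differ → 3
sample_id=17: ph=3 vs 0: differ → 3
sample_id=18: ph=11 vs 0: differ → 11

NULL, 2, 14, 14, NULL, NULL, 6, 7, 10, 3, 3, 11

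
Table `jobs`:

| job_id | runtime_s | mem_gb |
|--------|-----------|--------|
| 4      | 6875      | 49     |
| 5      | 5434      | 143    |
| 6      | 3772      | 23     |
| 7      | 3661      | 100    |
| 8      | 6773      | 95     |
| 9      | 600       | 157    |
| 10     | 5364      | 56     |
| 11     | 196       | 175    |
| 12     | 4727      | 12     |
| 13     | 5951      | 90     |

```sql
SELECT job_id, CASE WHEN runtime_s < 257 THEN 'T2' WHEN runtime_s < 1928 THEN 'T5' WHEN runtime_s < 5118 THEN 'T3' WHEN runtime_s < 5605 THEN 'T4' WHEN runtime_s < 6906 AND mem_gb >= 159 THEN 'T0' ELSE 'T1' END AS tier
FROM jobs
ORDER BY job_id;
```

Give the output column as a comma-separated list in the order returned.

job_id=4: ELSE → T1
job_id=5: runtime_s < 5605 → T4
job_id=6: runtime_s < 5118 → T3
job_id=7: runtime_s < 5118 → T3
job_id=8: ELSE → T1
job_id=9: runtime_s < 1928 → T5
job_id=10: runtime_s < 5605 → T4
job_id=11: runtime_s < 257 → T2
job_id=12: runtime_s < 5118 → T3
job_id=13: ELSE → T1

T1, T4, T3, T3, T1, T5, T4, T2, T3, T1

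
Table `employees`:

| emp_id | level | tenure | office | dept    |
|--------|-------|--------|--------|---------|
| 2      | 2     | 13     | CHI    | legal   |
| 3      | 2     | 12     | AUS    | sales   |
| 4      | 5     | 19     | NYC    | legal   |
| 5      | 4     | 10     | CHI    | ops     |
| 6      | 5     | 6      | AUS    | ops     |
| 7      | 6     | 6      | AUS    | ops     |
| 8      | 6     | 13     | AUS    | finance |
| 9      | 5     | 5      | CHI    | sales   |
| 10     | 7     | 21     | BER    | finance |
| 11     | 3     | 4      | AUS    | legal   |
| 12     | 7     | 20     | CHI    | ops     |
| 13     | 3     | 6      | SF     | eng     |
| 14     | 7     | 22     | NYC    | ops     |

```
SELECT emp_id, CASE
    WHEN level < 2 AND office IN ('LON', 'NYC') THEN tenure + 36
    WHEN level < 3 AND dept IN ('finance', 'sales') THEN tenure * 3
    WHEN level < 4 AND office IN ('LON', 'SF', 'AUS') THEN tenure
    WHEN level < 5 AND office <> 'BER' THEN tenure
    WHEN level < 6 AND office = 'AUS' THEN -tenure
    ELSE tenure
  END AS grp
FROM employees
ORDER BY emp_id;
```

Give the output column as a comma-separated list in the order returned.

13, 36, 19, 10, -6, 6, 13, 5, 21, 4, 20, 6, 22

emp_id=2: level < 5 AND office <> 'BER' → 13
emp_id=3: level < 3 AND dept IN ('finance', 'sales') → 36
emp_id=4: ELSE → 19
emp_id=5: level < 5 AND office <> 'BER' → 10
emp_id=6: level < 6 AND office = 'AUS' → -6
emp_id=7: ELSE → 6
emp_id=8: ELSE → 13
emp_id=9: ELSE → 5
emp_id=10: ELSE → 21
emp_id=11: level < 4 AND office IN ('LON', 'SF', 'AUS') → 4
emp_id=12: ELSE → 20
emp_id=13: level < 4 AND office IN ('LON', 'SF', 'AUS') → 6
emp_id=14: ELSE → 22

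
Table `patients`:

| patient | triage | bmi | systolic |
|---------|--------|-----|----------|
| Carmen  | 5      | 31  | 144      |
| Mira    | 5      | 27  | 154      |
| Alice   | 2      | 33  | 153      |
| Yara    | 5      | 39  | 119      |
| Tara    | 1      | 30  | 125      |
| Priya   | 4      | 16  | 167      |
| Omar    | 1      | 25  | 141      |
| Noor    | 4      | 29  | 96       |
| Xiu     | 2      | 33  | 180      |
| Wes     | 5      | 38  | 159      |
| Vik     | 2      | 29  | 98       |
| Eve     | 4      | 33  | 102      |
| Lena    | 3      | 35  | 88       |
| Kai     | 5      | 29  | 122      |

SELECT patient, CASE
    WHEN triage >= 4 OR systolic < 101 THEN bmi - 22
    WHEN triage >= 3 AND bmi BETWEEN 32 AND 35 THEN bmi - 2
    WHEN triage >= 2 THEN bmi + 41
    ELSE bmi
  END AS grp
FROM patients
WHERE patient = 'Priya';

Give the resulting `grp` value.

-6

patient = Priya: triage=4, bmi=16, systolic=167.
triage >= 4 OR systolic < 101 → true → -6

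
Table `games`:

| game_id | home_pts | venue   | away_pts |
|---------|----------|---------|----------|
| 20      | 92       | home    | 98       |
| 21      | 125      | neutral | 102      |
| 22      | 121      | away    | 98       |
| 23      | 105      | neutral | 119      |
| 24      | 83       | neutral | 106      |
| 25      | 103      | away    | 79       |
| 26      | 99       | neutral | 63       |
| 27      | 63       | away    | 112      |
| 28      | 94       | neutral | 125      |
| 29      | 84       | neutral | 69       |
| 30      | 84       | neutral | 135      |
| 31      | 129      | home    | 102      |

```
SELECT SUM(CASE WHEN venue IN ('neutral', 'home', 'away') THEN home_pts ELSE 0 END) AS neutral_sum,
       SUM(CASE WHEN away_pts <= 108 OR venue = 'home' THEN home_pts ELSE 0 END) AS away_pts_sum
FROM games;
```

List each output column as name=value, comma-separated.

neutral_sum=1182, away_pts_sum=836

[neutral_sum: venue IN ('neutral', 'home', 'away')]
game_id=20: ✓ → 92
game_id=21: ✓ → 125
game_id=22: ✓ → 121
game_id=23: ✓ → 105
game_id=24: ✓ → 83
game_id=25: ✓ → 103
game_id=26: ✓ → 99
game_id=27: ✓ → 63
game_id=28: ✓ → 94
game_id=29: ✓ → 84
game_id=30: ✓ → 84
game_id=31: ✓ → 129
neutral_sum = 92 + 125 + 121 + 105 + 83 + 103 + 99 + 63 + 94 + 84 + 84 + 129 = 1182
—
[away_pts_sum: away_pts <= 108 OR venue = 'home']
game_id=20: ✓ → 92
game_id=21: ✓ → 125
game_id=22: ✓ → 121
game_id=23: ✗
game_id=24: ✓ → 83
game_id=25: ✓ → 103
game_id=26: ✓ → 99
game_id=27: ✗
game_id=28: ✗
game_id=29: ✓ → 84
game_id=30: ✗
game_id=31: ✓ → 129
away_pts_sum = 92 + 125 + 121 + 83 + 103 + 99 + 84 + 129 = 836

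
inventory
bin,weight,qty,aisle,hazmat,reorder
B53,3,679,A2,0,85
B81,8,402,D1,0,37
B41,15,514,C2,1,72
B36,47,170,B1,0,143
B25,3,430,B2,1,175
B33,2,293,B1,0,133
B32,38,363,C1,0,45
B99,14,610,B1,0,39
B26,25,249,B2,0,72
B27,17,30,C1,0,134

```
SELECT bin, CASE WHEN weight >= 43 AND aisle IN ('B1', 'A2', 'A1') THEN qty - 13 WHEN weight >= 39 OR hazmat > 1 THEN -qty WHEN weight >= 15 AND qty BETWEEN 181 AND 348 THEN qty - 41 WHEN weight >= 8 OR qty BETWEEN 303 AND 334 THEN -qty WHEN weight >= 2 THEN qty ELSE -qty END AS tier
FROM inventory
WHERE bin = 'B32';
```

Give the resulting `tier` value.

bin = B32: weight=38, qty=363, aisle=C1, hazmat=0, reorder=45.
weight >= 43 AND aisle IN ('B1', 'A2', 'A1') → false
weight >= 39 OR hazmat > 1 → false
weight >= 15 AND qty BETWEEN 181 AND 348 → false
weight >= 8 OR qty BETWEEN 303 AND 334 → true → -363

-363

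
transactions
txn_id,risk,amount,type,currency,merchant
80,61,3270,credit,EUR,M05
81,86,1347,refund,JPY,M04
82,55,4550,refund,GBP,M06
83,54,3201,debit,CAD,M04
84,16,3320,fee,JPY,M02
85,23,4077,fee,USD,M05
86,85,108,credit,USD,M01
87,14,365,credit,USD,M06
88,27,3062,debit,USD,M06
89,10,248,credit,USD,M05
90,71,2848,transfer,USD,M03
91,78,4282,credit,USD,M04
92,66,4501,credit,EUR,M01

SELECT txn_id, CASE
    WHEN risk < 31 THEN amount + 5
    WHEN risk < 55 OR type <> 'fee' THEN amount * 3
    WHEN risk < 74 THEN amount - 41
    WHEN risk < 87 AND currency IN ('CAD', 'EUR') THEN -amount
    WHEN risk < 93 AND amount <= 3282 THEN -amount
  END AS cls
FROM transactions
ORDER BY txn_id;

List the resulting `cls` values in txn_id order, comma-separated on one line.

txn_id=80: risk < 55 OR type <> 'fee' → 9810
txn_id=81: risk < 55 OR type <> 'fee' → 4041
txn_id=82: risk < 55 OR type <> 'fee' → 13650
txn_id=83: risk < 55 OR type <> 'fee' → 9603
txn_id=84: risk < 31 → 3325
txn_id=85: risk < 31 → 4082
txn_id=86: risk < 55 OR type <> 'fee' → 324
txn_id=87: risk < 31 → 370
txn_id=88: risk < 31 → 3067
txn_id=89: risk < 31 → 253
txn_id=90: risk < 55 OR type <> 'fee' → 8544
txn_id=91: risk < 55 OR type <> 'fee' → 12846
txn_id=92: risk < 55 OR type <> 'fee' → 13503

9810, 4041, 13650, 9603, 3325, 4082, 324, 370, 3067, 253, 8544, 12846, 13503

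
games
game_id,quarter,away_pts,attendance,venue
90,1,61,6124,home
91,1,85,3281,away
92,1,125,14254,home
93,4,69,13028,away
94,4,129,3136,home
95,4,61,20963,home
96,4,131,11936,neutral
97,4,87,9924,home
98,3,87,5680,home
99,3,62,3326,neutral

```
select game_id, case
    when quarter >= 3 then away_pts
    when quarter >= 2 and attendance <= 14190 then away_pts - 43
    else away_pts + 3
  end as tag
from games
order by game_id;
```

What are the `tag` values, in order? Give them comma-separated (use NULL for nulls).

game_id=90: ELSE → 64
game_id=91: ELSE → 88
game_id=92: ELSE → 128
game_id=93: quarter >= 3 → 69
game_id=94: quarter >= 3 → 129
game_id=95: quarter >= 3 → 61
game_id=96: quarter >= 3 → 131
game_id=97: quarter >= 3 → 87
game_id=98: quarter >= 3 → 87
game_id=99: quarter >= 3 → 62

64, 88, 128, 69, 129, 61, 131, 87, 87, 62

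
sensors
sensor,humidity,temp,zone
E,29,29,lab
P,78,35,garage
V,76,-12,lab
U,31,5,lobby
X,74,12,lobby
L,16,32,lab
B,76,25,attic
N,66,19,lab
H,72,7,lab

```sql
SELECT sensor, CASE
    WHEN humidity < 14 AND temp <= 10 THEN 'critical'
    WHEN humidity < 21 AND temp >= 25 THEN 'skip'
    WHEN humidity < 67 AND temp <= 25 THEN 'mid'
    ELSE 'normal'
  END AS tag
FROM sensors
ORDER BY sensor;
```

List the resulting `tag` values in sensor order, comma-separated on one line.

sensor=B: ELSE → normal
sensor=E: ELSE → normal
sensor=H: ELSE → normal
sensor=L: humidity < 21 AND temp >= 25 → skip
sensor=N: humidity < 67 AND temp <= 25 → mid
sensor=P: ELSE → normal
sensor=U: humidity < 67 AND temp <= 25 → mid
sensor=V: ELSE → normal
sensor=X: ELSE → normal

normal, normal, normal, skip, mid, normal, mid, normal, normal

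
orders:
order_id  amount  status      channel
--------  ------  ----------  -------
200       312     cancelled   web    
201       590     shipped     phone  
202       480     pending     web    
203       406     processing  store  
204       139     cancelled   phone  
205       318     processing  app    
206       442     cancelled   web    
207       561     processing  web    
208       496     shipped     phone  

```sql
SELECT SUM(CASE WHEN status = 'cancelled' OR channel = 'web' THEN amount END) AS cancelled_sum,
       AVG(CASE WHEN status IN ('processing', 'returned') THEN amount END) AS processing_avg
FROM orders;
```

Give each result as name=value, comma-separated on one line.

cancelled_sum=1934, processing_avg=428.3333333333

[cancelled_sum: status = 'cancelled' OR channel = 'web']
order_id=200: ✓ → 312
order_id=201: ✗
order_id=202: ✓ → 480
order_id=203: ✗
order_id=204: ✓ → 139
order_id=205: ✗
order_id=206: ✓ → 442
order_id=207: ✓ → 561
order_id=208: ✗
cancelled_sum = 312 + 480 + 139 + 442 + 561 = 1934
—
[processing_avg: status IN ('processing', 'returned')]
order_id=200: ✗
order_id=201: ✗
order_id=202: ✗
order_id=203: ✓ → 406
order_id=204: ✗
order_id=205: ✓ → 318
order_id=206: ✗
order_id=207: ✓ → 561
order_id=208: ✗
processing_avg = (406 + 318 + 561) / 3 = 428.3333333333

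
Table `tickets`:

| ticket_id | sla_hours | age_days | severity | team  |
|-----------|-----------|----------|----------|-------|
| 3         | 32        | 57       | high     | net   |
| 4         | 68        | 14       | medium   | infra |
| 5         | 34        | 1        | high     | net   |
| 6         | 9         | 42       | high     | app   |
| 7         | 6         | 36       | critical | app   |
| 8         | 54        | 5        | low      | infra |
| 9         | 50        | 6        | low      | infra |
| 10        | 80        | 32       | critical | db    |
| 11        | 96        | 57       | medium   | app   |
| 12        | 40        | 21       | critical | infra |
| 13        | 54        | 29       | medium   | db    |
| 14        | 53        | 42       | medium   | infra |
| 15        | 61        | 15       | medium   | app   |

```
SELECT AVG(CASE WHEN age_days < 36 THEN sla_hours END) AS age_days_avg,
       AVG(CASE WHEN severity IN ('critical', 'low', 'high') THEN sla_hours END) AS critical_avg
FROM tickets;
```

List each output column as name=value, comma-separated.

[age_days_avg: age_days < 36]
ticket_id=3: ✗
ticket_id=4: ✓ → 68
ticket_id=5: ✓ → 34
ticket_id=6: ✗
ticket_id=7: ✗
ticket_id=8: ✓ → 54
ticket_id=9: ✓ → 50
ticket_id=10: ✓ → 80
ticket_id=11: ✗
ticket_id=12: ✓ → 40
ticket_id=13: ✓ → 54
ticket_id=14: ✗
ticket_id=15: ✓ → 61
age_days_avg = (68 + 34 + 54 + 50 + 80 + 40 + 54 + 61) / 8 = 55.125
—
[critical_avg: severity IN ('critical', 'low', 'high')]
ticket_id=3: ✓ → 32
ticket_id=4: ✗
ticket_id=5: ✓ → 34
ticket_id=6: ✓ → 9
ticket_id=7: ✓ → 6
ticket_id=8: ✓ → 54
ticket_id=9: ✓ → 50
ticket_id=10: ✓ → 80
ticket_id=11: ✗
ticket_id=12: ✓ → 40
ticket_id=13: ✗
ticket_id=14: ✗
ticket_id=15: ✗
critical_avg = (32 + 34 + 9 + 6 + 54 + 50 + 80 + 40) / 8 = 38.125

age_days_avg=55.125, critical_avg=38.125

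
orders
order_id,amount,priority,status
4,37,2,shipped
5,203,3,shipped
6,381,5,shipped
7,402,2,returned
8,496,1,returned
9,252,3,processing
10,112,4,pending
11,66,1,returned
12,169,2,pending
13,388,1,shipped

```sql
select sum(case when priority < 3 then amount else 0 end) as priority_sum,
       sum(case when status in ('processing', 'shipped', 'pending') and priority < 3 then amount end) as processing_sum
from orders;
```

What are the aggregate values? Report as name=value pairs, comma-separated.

priority_sum=1558, processing_sum=594

[priority_sum: priority < 3]
order_id=4: ✓ → 37
order_id=5: ✗
order_id=6: ✗
order_id=7: ✓ → 402
order_id=8: ✓ → 496
order_id=9: ✗
order_id=10: ✗
order_id=11: ✓ → 66
order_id=12: ✓ → 169
order_id=13: ✓ → 388
priority_sum = 37 + 402 + 496 + 66 + 169 + 388 = 1558
—
[processing_sum: status in ('processing', 'shipped', 'pending') and priority < 3]
order_id=4: ✓ → 37
order_id=5: ✗
order_id=6: ✗
order_id=7: ✗
order_id=8: ✗
order_id=9: ✗
order_id=10: ✗
order_id=11: ✗
order_id=12: ✓ → 169
order_id=13: ✓ → 388
processing_sum = 37 + 169 + 388 = 594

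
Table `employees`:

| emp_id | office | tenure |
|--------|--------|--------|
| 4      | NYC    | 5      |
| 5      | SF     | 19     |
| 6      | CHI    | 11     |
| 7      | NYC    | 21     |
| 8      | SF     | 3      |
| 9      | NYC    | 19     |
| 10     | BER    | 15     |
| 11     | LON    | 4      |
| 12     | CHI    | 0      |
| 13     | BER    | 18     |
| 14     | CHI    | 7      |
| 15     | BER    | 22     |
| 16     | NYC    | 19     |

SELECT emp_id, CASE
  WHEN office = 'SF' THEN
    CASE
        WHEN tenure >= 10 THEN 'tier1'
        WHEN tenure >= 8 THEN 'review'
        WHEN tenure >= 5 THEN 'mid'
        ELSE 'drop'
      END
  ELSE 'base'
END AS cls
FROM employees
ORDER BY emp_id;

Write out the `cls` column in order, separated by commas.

emp_id=4: office='NYC' → outer ELSE → base
emp_id=5: office='SF' → inner[tenure >= 10] → tier1
emp_id=6: office='CHI' → outer ELSE → base
emp_id=7: office='NYC' → outer ELSE → base
emp_id=8: office='SF' → inner[ELSE] → drop
emp_id=9: office='NYC' → outer ELSE → base
emp_id=10: office='BER' → outer ELSE → base
emp_id=11: office='LON' → outer ELSE → base
emp_id=12: office='CHI' → outer ELSE → base
emp_id=13: office='BER' → outer ELSE → base
emp_id=14: office='CHI' → outer ELSE → base
emp_id=15: office='BER' → outer ELSE → base
emp_id=16: office='NYC' → outer ELSE → base

base, tier1, base, base, drop, base, base, base, base, base, base, base, base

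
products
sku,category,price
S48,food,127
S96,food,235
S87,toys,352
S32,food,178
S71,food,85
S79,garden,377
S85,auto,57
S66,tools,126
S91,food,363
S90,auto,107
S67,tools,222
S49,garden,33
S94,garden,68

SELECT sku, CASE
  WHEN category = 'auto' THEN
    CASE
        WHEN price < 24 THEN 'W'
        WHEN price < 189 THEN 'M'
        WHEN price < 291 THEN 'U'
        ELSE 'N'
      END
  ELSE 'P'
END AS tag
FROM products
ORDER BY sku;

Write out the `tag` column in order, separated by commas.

P, P, P, P, P, P, P, M, P, M, P, P, P

sku=S32: category='food' → outer ELSE → P
sku=S48: category='food' → outer ELSE → P
sku=S49: category='garden' → outer ELSE → P
sku=S66: category='tools' → outer ELSE → P
sku=S67: category='tools' → outer ELSE → P
sku=S71: category='food' → outer ELSE → P
sku=S79: category='garden' → outer ELSE → P
sku=S85: category='auto' → inner[price < 189] → M
sku=S87: category='toys' → outer ELSE → P
sku=S90: category='auto' → inner[price < 189] → M
sku=S91: category='food' → outer ELSE → P
sku=S94: category='garden' → outer ELSE → P
sku=S96: category='food' → outer ELSE → P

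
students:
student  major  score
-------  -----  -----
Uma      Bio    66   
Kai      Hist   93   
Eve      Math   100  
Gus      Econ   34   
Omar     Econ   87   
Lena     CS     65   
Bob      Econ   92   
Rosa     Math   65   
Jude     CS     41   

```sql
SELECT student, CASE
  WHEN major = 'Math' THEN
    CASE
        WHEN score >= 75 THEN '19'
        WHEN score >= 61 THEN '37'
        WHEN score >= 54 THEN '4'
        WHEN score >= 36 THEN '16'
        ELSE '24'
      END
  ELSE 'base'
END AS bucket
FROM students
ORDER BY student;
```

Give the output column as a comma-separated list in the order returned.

student=Bob: major='Econ' → outer ELSE → base
student=Eve: major='Math' → inner[score >= 75] → 19
student=Gus: major='Econ' → outer ELSE → base
student=Jude: major='CS' → outer ELSE → base
student=Kai: major='Hist' → outer ELSE → base
student=Lena: major='CS' → outer ELSE → base
student=Omar: major='Econ' → outer ELSE → base
student=Rosa: major='Math' → inner[score >= 61] → 37
student=Uma: major='Bio' → outer ELSE → base

base, 19, base, base, base, base, base, 37, base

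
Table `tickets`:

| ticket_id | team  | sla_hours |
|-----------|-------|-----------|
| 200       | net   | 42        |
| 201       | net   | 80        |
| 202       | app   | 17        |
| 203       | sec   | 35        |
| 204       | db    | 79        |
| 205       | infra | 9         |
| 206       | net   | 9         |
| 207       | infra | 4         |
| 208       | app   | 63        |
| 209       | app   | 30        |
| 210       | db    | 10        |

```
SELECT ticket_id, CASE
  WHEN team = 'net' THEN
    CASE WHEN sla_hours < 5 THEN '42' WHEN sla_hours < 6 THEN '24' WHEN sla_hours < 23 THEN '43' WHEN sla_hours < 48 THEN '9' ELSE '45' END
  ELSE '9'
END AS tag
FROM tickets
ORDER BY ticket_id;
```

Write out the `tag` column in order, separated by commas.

ticket_id=200: team='net' → inner[sla_hours < 48] → 9
ticket_id=201: team='net' → inner[ELSE] → 45
ticket_id=202: team='app' → outer ELSE → 9
ticket_id=203: team='sec' → outer ELSE → 9
ticket_id=204: team='db' → outer ELSE → 9
ticket_id=205: team='infra' → outer ELSE → 9
ticket_id=206: team='net' → inner[sla_hours < 23] → 43
ticket_id=207: team='infra' → outer ELSE → 9
ticket_id=208: team='app' → outer ELSE → 9
ticket_id=209: team='app' → outer ELSE → 9
ticket_id=210: team='db' → outer ELSE → 9

9, 45, 9, 9, 9, 9, 43, 9, 9, 9, 9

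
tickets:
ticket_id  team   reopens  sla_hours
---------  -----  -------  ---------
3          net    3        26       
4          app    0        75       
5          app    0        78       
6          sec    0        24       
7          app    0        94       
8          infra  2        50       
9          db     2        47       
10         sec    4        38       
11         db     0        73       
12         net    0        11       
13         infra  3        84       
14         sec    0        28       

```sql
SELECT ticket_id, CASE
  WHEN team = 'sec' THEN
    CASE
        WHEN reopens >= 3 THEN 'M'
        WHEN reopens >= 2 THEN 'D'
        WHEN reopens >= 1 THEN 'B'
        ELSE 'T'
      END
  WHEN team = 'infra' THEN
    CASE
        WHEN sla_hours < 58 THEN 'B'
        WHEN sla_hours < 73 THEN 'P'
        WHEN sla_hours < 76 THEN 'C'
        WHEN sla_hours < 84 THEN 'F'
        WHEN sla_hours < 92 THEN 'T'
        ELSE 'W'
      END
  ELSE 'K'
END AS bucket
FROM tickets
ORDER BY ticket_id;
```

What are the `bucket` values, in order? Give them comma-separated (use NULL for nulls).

ticket_id=3: team='net' → outer ELSE → K
ticket_id=4: team='app' → outer ELSE → K
ticket_id=5: team='app' → outer ELSE → K
ticket_id=6: team='sec' → inner[ELSE] → T
ticket_id=7: team='app' → outer ELSE → K
ticket_id=8: team='infra' → inner[sla_hours < 58] → B
ticket_id=9: team='db' → outer ELSE → K
ticket_id=10: team='sec' → inner[reopens >= 3] → M
ticket_id=11: team='db' → outer ELSE → K
ticket_id=12: team='net' → outer ELSE → K
ticket_id=13: team='infra' → inner[sla_hours < 92] → T
ticket_id=14: team='sec' → inner[ELSE] → T

K, K, K, T, K, B, K, M, K, K, T, T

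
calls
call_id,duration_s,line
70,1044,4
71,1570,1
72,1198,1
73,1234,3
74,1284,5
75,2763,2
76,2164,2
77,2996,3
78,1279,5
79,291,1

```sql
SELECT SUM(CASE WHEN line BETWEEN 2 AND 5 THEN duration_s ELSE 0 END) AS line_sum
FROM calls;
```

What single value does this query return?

12764

call_id=70: ✓ → 1044
call_id=71: ✗
call_id=72: ✗
call_id=73: ✓ → 1234
call_id=74: ✓ → 1284
call_id=75: ✓ → 2763
call_id=76: ✓ → 2164
call_id=77: ✓ → 2996
call_id=78: ✓ → 1279
call_id=79: ✗
line_sum = 1044 + 1234 + 1284 + 2763 + 2164 + 2996 + 1279 = 12764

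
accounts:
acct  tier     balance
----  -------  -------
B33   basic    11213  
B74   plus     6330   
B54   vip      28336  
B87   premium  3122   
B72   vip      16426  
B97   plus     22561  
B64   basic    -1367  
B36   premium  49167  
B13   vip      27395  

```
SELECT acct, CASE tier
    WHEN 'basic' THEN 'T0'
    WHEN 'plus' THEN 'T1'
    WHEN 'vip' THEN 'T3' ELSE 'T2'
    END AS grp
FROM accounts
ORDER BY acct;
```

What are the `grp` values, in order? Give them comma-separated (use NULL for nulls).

T3, T0, T2, T3, T0, T3, T1, T2, T1

acct=B13: tier='vip' → T3
acct=B33: tier='basic' → T0
acct=B36: ELSE → T2
acct=B54: tier='vip' → T3
acct=B64: tier='basic' → T0
acct=B72: tier='vip' → T3
acct=B74: tier='plus' → T1
acct=B87: ELSE → T2
acct=B97: tier='plus' → T1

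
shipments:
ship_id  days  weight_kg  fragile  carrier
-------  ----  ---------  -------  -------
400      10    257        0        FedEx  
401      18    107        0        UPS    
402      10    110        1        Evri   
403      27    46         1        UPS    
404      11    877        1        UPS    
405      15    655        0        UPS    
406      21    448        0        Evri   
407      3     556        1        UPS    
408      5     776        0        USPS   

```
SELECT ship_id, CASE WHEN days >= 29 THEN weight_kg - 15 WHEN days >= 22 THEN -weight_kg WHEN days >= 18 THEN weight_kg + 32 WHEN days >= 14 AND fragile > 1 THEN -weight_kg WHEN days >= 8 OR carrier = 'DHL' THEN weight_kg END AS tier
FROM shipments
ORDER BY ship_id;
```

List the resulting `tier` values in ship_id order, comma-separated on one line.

ship_id=400: days >= 8 OR carrier = 'DHL' → 257
ship_id=401: days >= 18 → 139
ship_id=402: days >= 8 OR carrier = 'DHL' → 110
ship_id=403: days >= 22 → -46
ship_id=404: days >= 8 OR carrier = 'DHL' → 877
ship_id=405: days >= 8 OR carrier = 'DHL' → 655
ship_id=406: days >= 18 → 480
ship_id=407: (no match → NULL) → NULL
ship_id=408: (no match → NULL) → NULL

257, 139, 110, -46, 877, 655, 480, NULL, NULL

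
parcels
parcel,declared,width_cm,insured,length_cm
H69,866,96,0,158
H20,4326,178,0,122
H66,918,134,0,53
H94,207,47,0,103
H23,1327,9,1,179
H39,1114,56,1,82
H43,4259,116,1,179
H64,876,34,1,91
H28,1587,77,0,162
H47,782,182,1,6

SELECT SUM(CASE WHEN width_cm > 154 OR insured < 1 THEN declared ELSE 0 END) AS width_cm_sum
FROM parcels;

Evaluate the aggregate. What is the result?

parcel=H69: ✓ → 866
parcel=H20: ✓ → 4326
parcel=H66: ✓ → 918
parcel=H94: ✓ → 207
parcel=H23: ✗
parcel=H39: ✗
parcel=H43: ✗
parcel=H64: ✗
parcel=H28: ✓ → 1587
parcel=H47: ✓ → 782
width_cm_sum = 866 + 4326 + 918 + 207 + 1587 + 782 = 8686

8686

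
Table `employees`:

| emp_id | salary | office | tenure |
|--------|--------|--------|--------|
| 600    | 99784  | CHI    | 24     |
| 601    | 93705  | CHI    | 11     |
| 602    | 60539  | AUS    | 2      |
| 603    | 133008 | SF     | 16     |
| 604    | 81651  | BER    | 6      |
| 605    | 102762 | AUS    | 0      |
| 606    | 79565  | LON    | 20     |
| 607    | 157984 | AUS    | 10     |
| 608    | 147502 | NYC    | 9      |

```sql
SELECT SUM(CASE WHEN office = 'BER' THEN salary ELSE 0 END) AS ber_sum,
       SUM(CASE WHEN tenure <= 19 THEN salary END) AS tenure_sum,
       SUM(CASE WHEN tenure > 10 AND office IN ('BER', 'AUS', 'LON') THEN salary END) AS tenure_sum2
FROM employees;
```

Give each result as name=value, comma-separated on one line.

ber_sum=81651, tenure_sum=777151, tenure_sum2=79565

[ber_sum: office = 'BER']
emp_id=600: ✗
emp_id=601: ✗
emp_id=602: ✗
emp_id=603: ✗
emp_id=604: ✓ → 81651
emp_id=605: ✗
emp_id=606: ✗
emp_id=607: ✗
emp_id=608: ✗
ber_sum = 81651
—
[tenure_sum: tenure <= 19]
emp_id=600: ✗
emp_id=601: ✓ → 93705
emp_id=602: ✓ → 60539
emp_id=603: ✓ → 133008
emp_id=604: ✓ → 81651
emp_id=605: ✓ → 102762
emp_id=606: ✗
emp_id=607: ✓ → 157984
emp_id=608: ✓ → 147502
tenure_sum = 93705 + 60539 + 133008 + 81651 + 102762 + 157984 + 147502 = 777151
—
[tenure_sum2: tenure > 10 AND office IN ('BER', 'AUS', 'LON')]
emp_id=600: ✗
emp_id=601: ✗
emp_id=602: ✗
emp_id=603: ✗
emp_id=604: ✗
emp_id=605: ✗
emp_id=606: ✓ → 79565
emp_id=607: ✗
emp_id=608: ✗
tenure_sum2 = 79565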